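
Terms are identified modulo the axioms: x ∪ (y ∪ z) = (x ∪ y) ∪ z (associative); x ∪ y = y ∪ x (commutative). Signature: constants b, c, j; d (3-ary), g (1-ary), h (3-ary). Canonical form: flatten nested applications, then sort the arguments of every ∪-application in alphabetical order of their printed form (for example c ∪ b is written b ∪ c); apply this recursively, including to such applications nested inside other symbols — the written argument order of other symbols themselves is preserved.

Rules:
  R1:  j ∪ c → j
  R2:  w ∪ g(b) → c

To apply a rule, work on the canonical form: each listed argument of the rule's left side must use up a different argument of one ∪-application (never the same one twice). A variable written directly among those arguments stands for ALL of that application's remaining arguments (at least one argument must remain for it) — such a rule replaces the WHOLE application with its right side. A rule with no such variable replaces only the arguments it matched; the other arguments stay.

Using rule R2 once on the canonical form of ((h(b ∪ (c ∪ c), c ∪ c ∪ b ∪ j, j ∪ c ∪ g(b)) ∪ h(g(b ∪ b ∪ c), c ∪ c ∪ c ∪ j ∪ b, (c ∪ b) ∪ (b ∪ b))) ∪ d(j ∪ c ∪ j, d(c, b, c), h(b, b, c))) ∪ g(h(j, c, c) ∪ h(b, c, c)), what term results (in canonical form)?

Answer: d(c ∪ j ∪ j, d(c, b, c), h(b, b, c)) ∪ g(h(b, c, c) ∪ h(j, c, c)) ∪ h(b ∪ c ∪ c, b ∪ c ∪ c ∪ j, c) ∪ h(g(b ∪ b ∪ c), b ∪ c ∪ c ∪ c ∪ j, b ∪ b ∪ b ∪ c)

Derivation:
Canonical form:  d(c ∪ j ∪ j, d(c, b, c), h(b, b, c)) ∪ g(h(b, c, c) ∪ h(j, c, c)) ∪ h(b ∪ c ∪ c, b ∪ c ∪ c ∪ j, c ∪ g(b) ∪ j) ∪ h(g(b ∪ b ∪ c), b ∪ c ∪ c ∪ c ∪ j, b ∪ b ∪ b ∪ c)
R2 matches:  uses g(b);  w := c ∪ j
Every leftover argument binds to the variable; the entire application is replaced.
Giving:  d(c ∪ j ∪ j, d(c, b, c), h(b, b, c)) ∪ g(h(b, c, c) ∪ h(j, c, c)) ∪ h(b ∪ c ∪ c, b ∪ c ∪ c ∪ j, c) ∪ h(g(b ∪ b ∪ c), b ∪ c ∪ c ∪ c ∪ j, b ∪ b ∪ b ∪ c)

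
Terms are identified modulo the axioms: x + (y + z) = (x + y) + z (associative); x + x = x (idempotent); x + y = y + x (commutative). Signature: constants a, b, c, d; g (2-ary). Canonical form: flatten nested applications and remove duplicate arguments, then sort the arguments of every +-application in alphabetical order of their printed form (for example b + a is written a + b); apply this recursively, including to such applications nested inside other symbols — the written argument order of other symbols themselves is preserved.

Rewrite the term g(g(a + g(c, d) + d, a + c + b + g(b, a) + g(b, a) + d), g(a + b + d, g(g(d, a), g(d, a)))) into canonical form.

Answer: g(g(a + d + g(c, d), a + b + c + d + g(b, a)), g(a + b + d, g(g(d, a), g(d, a))))

Derivation:
Descend into:  a + c + b + g(b, a) + g(b, a) + d
Idempotence:  drop duplicate g(b, a)
Order the arguments:  a + b + c + d + g(b, a)
Reassemble:  g(g(a + d + g(c, d), a + b + c + d + g(b, a)), g(a + b + d, g(g(d, a), g(d, a))))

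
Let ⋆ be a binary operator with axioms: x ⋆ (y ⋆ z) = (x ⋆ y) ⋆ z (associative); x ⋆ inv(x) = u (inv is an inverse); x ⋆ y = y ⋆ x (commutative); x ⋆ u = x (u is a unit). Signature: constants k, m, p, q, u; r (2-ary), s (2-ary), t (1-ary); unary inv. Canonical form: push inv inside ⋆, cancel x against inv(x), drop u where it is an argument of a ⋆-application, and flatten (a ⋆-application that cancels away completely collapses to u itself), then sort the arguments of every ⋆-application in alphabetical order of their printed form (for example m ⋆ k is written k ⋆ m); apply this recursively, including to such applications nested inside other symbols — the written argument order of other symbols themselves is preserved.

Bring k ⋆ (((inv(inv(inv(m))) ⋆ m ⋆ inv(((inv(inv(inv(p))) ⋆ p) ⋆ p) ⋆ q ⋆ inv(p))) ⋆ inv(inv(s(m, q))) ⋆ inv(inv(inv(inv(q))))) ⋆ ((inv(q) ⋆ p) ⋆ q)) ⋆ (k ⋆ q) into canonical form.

Push inv inside:  distribute inv over ⋆ and collapse double inv
Cancel:  m cancels
Collect:  k ⋆ k ⋆ p ⋆ q ⋆ s(m, q)

Answer: k ⋆ k ⋆ p ⋆ q ⋆ s(m, q)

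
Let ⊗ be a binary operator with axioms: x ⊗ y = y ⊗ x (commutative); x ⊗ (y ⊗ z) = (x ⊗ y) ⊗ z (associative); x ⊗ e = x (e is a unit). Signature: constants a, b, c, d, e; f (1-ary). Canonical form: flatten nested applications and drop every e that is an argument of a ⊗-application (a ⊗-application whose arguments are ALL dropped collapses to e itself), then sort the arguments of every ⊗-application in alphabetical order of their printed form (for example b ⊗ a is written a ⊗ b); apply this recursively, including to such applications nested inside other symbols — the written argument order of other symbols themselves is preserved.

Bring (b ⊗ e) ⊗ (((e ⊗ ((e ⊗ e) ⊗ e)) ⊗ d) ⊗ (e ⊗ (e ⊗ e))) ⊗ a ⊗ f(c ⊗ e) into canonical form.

Answer: a ⊗ b ⊗ d ⊗ f(c)

Derivation:
Un-nest:  b ⊗ e ⊗ e ⊗ e ⊗ e ⊗ e ⊗ d ⊗ e ⊗ e ⊗ e ⊗ a ⊗ f(c ⊗ e)
Canonicalize subterm:  f(c ⊗ e)  →  f(c)
Unit:  drop e (×8)
Sort:  a ⊗ b ⊗ d ⊗ f(c)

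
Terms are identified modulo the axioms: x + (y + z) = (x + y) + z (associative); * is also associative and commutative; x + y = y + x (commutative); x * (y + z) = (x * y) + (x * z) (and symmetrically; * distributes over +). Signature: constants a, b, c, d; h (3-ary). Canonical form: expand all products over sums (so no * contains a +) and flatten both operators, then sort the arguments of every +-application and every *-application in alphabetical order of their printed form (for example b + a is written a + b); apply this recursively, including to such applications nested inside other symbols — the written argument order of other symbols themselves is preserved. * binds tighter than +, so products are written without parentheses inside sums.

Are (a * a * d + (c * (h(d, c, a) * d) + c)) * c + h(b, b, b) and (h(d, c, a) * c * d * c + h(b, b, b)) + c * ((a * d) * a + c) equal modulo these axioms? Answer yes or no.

Left:  (a * a * d + (c * (h(d, c, a) * d) + c)) * c + h(b, b, b)
  Expand products over sums:  a * a * c * d + c * c * d * h(d, c, a) + c * c + h(b, b, b)
  Sort arguments:  a * a * c * d + c * c + c * c * d * h(d, c, a) + h(b, b, b)
Right:  (h(d, c, a) * c * d * c + h(b, b, b)) + c * ((a * d) * a + c)
  Distribute:  c * c * d * h(d, c, a) + h(b, b, b) + a * a * c * d + c * c
  Order the arguments:  a * a * c * d + c * c + c * c * d * h(d, c, a) + h(b, b, b)

Answer: yes — both canonical forms are a * a * c * d + c * c + c * c * d * h(d, c, a) + h(b, b, b)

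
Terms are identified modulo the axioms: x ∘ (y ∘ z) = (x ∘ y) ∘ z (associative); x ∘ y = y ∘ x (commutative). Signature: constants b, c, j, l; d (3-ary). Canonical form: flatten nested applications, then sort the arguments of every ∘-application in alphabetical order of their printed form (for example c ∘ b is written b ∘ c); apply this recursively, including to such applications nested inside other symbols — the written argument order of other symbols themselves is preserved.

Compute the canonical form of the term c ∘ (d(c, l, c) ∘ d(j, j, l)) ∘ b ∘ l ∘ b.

Flatten:  c ∘ d(c, l, c) ∘ d(j, j, l) ∘ b ∘ l ∘ b
Sort:  b ∘ b ∘ c ∘ d(c, l, c) ∘ d(j, j, l) ∘ l

Answer: b ∘ b ∘ c ∘ d(c, l, c) ∘ d(j, j, l) ∘ l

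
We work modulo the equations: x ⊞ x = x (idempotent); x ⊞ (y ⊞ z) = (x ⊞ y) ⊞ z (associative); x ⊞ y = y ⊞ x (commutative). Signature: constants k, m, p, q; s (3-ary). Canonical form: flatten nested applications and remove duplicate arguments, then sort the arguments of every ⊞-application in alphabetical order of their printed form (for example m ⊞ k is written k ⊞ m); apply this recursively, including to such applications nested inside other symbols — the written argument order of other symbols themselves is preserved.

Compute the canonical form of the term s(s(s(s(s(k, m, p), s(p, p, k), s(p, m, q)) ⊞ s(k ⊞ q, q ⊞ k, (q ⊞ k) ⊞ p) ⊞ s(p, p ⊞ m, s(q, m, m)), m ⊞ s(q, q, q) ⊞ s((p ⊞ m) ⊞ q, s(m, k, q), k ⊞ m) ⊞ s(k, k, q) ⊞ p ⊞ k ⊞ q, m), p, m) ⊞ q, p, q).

Descend into:  s(s(s(s(k, m, p), s(p, p, k), s(p, m, q)) ⊞ s(k ⊞ q, q ⊞ k, (q ⊞ k) ⊞ p) ⊞ s(p, p ⊞ m, s(q, m, m)), m ⊞ s(q, q, q) ⊞ s((p ⊞ m) ⊞ q, s(m, k, q), k ⊞ m) ⊞ s(k, k, q) ⊞ p ⊞ k ⊞ q, m), p, m) ⊞ q
Inside:  s(s(s(s(k, m, p), s(p, p, k), s(p, m, q)) ⊞ s(k ⊞ q, q ⊞ k, (q ⊞ k) ⊞ p) ⊞ s(p, p ⊞ m, s(q, m, m)), m ⊞ s(q, q, q) ⊞ s((p ⊞ m) ⊞ q, s(m, k, q), k ⊞ m) ⊞ s(k, k, q) ⊞ p ⊞ k ⊞ q, m), p, m)  →  s(s(s(k ⊞ q, k ⊞ q, k ⊞ p ⊞ q) ⊞ s(p, m ⊞ p, s(q, m, m)) ⊞ s(s(k, m, p), s(p, p, k), s(p, m, q)), k ⊞ m ⊞ p ⊞ q ⊞ s(k, k, q) ⊞ s(m ⊞ p ⊞ q, s(m, k, q), k ⊞ m) ⊞ s(q, q, q), m), p, m)
Sort:  q ⊞ s(s(s(k ⊞ q, k ⊞ q, k ⊞ p ⊞ q) ⊞ s(p, m ⊞ p, s(q, m, m)) ⊞ s(s(k, m, p), s(p, p, k), s(p, m, q)), k ⊞ m ⊞ p ⊞ q ⊞ s(k, k, q) ⊞ s(m ⊞ p ⊞ q, s(m, k, q), k ⊞ m) ⊞ s(q, q, q), m), p, m)
Put back:  s(q ⊞ s(s(s(k ⊞ q, k ⊞ q, k ⊞ p ⊞ q) ⊞ s(p, m ⊞ p, s(q, m, m)) ⊞ s(s(k, m, p), s(p, p, k), s(p, m, q)), k ⊞ m ⊞ p ⊞ q ⊞ s(k, k, q) ⊞ s(m ⊞ p ⊞ q, s(m, k, q), k ⊞ m) ⊞ s(q, q, q), m), p, m), p, q)

Answer: s(q ⊞ s(s(s(k ⊞ q, k ⊞ q, k ⊞ p ⊞ q) ⊞ s(p, m ⊞ p, s(q, m, m)) ⊞ s(s(k, m, p), s(p, p, k), s(p, m, q)), k ⊞ m ⊞ p ⊞ q ⊞ s(k, k, q) ⊞ s(m ⊞ p ⊞ q, s(m, k, q), k ⊞ m) ⊞ s(q, q, q), m), p, m), p, q)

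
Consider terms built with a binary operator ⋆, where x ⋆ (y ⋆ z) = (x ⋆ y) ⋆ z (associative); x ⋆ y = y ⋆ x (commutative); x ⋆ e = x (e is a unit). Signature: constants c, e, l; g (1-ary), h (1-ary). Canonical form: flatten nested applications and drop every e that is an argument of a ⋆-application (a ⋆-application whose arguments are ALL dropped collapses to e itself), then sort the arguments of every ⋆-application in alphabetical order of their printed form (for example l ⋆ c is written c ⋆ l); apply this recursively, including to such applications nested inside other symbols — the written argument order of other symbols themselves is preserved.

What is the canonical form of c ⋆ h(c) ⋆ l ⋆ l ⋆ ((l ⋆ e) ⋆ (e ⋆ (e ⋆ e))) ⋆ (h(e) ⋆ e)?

Un-nest:  c ⋆ h(c) ⋆ l ⋆ l ⋆ l ⋆ e ⋆ e ⋆ e ⋆ e ⋆ h(e) ⋆ e
Units out:  drop e (×5)
Sort arguments:  c ⋆ h(c) ⋆ h(e) ⋆ l ⋆ l ⋆ l

Answer: c ⋆ h(c) ⋆ h(e) ⋆ l ⋆ l ⋆ l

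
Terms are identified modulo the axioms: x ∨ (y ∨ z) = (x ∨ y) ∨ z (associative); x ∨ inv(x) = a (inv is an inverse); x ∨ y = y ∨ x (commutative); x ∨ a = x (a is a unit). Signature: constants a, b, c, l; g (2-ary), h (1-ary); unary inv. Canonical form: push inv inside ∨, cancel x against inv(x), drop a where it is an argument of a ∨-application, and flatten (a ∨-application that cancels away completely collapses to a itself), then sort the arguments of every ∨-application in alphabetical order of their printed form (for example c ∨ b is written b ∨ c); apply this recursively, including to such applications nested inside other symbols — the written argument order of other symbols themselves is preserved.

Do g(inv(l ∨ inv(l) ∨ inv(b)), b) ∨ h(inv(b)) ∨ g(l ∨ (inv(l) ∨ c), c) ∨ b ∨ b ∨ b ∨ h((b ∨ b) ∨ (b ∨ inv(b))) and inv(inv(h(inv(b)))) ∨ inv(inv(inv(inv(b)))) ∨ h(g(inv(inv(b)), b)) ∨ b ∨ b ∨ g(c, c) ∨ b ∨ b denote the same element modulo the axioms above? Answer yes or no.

Answer: no — b ∨ b ∨ b ∨ g(b, b) ∨ g(c, c) ∨ h(b ∨ b) ∨ h(inv(b)) vs b ∨ b ∨ b ∨ b ∨ b ∨ g(c, c) ∨ h(g(b, b)) ∨ h(inv(b))

Derivation:
Left:  g(inv(l ∨ inv(l) ∨ inv(b)), b) ∨ h(inv(b)) ∨ g(l ∨ (inv(l) ∨ c), c) ∨ b ∨ b ∨ b ∨ h((b ∨ b) ∨ (b ∨ inv(b)))
  Push inv inside:  distribute inv over ∨ and collapse double inv
  Collect terms:  g(b, b) ∨ h(inv(b)) ∨ g(c, c) ∨ b ∨ b ∨ b ∨ h(b ∨ b)
  Sort arguments:  b ∨ b ∨ b ∨ g(b, b) ∨ g(c, c) ∨ h(b ∨ b) ∨ h(inv(b))
Right:  inv(inv(h(inv(b)))) ∨ inv(inv(inv(inv(b)))) ∨ h(g(inv(inv(b)), b)) ∨ b ∨ b ∨ g(c, c) ∨ b ∨ b
  Push inv inside:  distribute inv over ∨ and collapse double inv
  Collect:  h(inv(b)) ∨ b ∨ b ∨ b ∨ b ∨ b ∨ h(g(b, b)) ∨ g(c, c)
  Order the arguments:  b ∨ b ∨ b ∨ b ∨ b ∨ g(c, c) ∨ h(g(b, b)) ∨ h(inv(b))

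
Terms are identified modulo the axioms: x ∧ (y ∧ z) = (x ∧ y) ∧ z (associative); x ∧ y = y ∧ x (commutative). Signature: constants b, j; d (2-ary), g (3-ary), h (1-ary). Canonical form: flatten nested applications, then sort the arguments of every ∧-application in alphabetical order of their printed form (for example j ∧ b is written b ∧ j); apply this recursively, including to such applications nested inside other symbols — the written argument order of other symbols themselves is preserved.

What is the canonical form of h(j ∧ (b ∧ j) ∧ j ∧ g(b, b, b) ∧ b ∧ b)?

Descend into:  j ∧ (b ∧ j) ∧ j ∧ g(b, b, b) ∧ b ∧ b
Merge nested applications:  j ∧ b ∧ j ∧ j ∧ g(b, b, b) ∧ b ∧ b
Sort:  b ∧ b ∧ b ∧ g(b, b, b) ∧ j ∧ j ∧ j
Put back:  h(b ∧ b ∧ b ∧ g(b, b, b) ∧ j ∧ j ∧ j)

Answer: h(b ∧ b ∧ b ∧ g(b, b, b) ∧ j ∧ j ∧ j)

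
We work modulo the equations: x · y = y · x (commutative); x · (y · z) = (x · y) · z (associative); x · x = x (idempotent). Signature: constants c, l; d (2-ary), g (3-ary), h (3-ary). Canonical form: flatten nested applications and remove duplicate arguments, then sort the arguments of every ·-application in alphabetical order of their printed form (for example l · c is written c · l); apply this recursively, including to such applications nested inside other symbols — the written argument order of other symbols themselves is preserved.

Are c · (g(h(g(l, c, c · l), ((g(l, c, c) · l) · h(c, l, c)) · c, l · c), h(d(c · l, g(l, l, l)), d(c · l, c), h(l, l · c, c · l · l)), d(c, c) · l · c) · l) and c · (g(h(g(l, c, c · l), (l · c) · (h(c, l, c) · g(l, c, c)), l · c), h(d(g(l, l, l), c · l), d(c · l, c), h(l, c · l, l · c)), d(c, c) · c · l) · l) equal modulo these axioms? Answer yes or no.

Answer: no — c · g(h(g(l, c, c · l), c · g(l, c, c) · h(c, l, c) · l, c · l), h(d(c · l, g(l, l, l)), d(c · l, c), h(l, c · l, c · l)), c · d(c, c) · l) · l vs c · g(h(g(l, c, c · l), c · g(l, c, c) · h(c, l, c) · l, c · l), h(d(g(l, l, l), c · l), d(c · l, c), h(l, c · l, c · l)), c · d(c, c) · l) · l

Derivation:
Left:  c · (g(h(g(l, c, c · l), ((g(l, c, c) · l) · h(c, l, c)) · c, l · c), h(d(c · l, g(l, l, l)), d(c · l, c), h(l, l · c, c · l · l)), d(c, c) · l · c) · l)
  Merge nested applications:  c · g(h(g(l, c, c · l), ((g(l, c, c) · l) · h(c, l, c)) · c, l · c), h(d(c · l, g(l, l, l)), d(c · l, c), h(l, l · c, c · l · l)), d(c, c) · l · c) · l
  Simplify inside:  g(h(g(l, c, c · l), ((g(l, c, c) · l) · h(c, l, c)) · c, l · c), h(d(c · l, g(l, l, l)), d(c · l, c), h(l, l · c, c · l · l)), d(c, c) · l · c)  →  g(h(g(l, c, c · l), c · g(l, c, c) · h(c, l, c) · l, c · l), h(d(c · l, g(l, l, l)), d(c · l, c), h(l, c · l, c · l)), c · d(c, c) · l)
  Order the arguments:  c · g(h(g(l, c, c · l), c · g(l, c, c) · h(c, l, c) · l, c · l), h(d(c · l, g(l, l, l)), d(c · l, c), h(l, c · l, c · l)), c · d(c, c) · l) · l
Right:  c · (g(h(g(l, c, c · l), (l · c) · (h(c, l, c) · g(l, c, c)), l · c), h(d(g(l, l, l), c · l), d(c · l, c), h(l, c · l, l · c)), d(c, c) · c · l) · l)
  Flatten:  c · g(h(g(l, c, c · l), (l · c) · (h(c, l, c) · g(l, c, c)), l · c), h(d(g(l, l, l), c · l), d(c · l, c), h(l, c · l, l · c)), d(c, c) · c · l) · l
  Inside:  g(h(g(l, c, c · l), (l · c) · (h(c, l, c) · g(l, c, c)), l · c), h(d(g(l, l, l), c · l), d(c · l, c), h(l, c · l, l · c)), d(c, c) · c · l)  →  g(h(g(l, c, c · l), c · g(l, c, c) · h(c, l, c) · l, c · l), h(d(g(l, l, l), c · l), d(c · l, c), h(l, c · l, c · l)), c · d(c, c) · l)
  Sort arguments:  c · g(h(g(l, c, c · l), c · g(l, c, c) · h(c, l, c) · l, c · l), h(d(g(l, l, l), c · l), d(c · l, c), h(l, c · l, c · l)), c · d(c, c) · l) · l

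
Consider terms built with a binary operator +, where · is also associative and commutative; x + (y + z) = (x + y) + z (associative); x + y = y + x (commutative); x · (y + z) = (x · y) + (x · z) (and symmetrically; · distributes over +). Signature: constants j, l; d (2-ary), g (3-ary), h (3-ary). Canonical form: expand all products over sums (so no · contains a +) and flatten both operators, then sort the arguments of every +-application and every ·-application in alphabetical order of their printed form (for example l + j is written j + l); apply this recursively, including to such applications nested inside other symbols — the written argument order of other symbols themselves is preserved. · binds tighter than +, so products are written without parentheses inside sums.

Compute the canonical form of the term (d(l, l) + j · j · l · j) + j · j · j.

Answer: d(l, l) + j · j · j + j · j · j · l

Derivation:
Merge nested applications:  d(l, l) + j · j · j · l + j · j · j
Order the arguments:  d(l, l) + j · j · j + j · j · j · l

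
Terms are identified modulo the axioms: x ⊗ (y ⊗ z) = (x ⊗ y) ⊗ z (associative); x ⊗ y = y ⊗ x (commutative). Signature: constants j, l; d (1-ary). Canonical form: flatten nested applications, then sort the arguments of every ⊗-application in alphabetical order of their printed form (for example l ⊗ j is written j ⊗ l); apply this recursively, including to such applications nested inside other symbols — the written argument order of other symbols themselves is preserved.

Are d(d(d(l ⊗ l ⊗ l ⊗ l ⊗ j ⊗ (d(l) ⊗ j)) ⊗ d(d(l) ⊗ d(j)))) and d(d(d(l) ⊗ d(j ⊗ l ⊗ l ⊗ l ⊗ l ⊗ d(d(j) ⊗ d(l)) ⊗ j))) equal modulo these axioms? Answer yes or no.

Left:  d(d(d(l ⊗ l ⊗ l ⊗ l ⊗ j ⊗ (d(l) ⊗ j)) ⊗ d(d(l) ⊗ d(j))))
  Work inside:  d(l ⊗ l ⊗ l ⊗ l ⊗ j ⊗ (d(l) ⊗ j)) ⊗ d(d(l) ⊗ d(j))
  Inside:  d(l ⊗ l ⊗ l ⊗ l ⊗ j ⊗ (d(l) ⊗ j))  →  d(d(l) ⊗ j ⊗ j ⊗ l ⊗ l ⊗ l ⊗ l)
  Simplify inside:  d(d(l) ⊗ d(j))  →  d(d(j) ⊗ d(l))
  Order the arguments:  d(d(j) ⊗ d(l)) ⊗ d(d(l) ⊗ j ⊗ j ⊗ l ⊗ l ⊗ l ⊗ l)
  Reassemble:  d(d(d(d(j) ⊗ d(l)) ⊗ d(d(l) ⊗ j ⊗ j ⊗ l ⊗ l ⊗ l ⊗ l)))
Right:  d(d(d(l) ⊗ d(j ⊗ l ⊗ l ⊗ l ⊗ l ⊗ d(d(j) ⊗ d(l)) ⊗ j)))
  Work inside:  d(l) ⊗ d(j ⊗ l ⊗ l ⊗ l ⊗ l ⊗ d(d(j) ⊗ d(l)) ⊗ j)
  Simplify inside:  d(j ⊗ l ⊗ l ⊗ l ⊗ l ⊗ d(d(j) ⊗ d(l)) ⊗ j)  →  d(d(d(j) ⊗ d(l)) ⊗ j ⊗ j ⊗ l ⊗ l ⊗ l ⊗ l)
  Sort arguments:  d(d(d(j) ⊗ d(l)) ⊗ j ⊗ j ⊗ l ⊗ l ⊗ l ⊗ l) ⊗ d(l)
  Put back:  d(d(d(d(d(j) ⊗ d(l)) ⊗ j ⊗ j ⊗ l ⊗ l ⊗ l ⊗ l) ⊗ d(l)))

Answer: no — d(d(d(d(j) ⊗ d(l)) ⊗ d(d(l) ⊗ j ⊗ j ⊗ l ⊗ l ⊗ l ⊗ l))) vs d(d(d(d(d(j) ⊗ d(l)) ⊗ j ⊗ j ⊗ l ⊗ l ⊗ l ⊗ l) ⊗ d(l)))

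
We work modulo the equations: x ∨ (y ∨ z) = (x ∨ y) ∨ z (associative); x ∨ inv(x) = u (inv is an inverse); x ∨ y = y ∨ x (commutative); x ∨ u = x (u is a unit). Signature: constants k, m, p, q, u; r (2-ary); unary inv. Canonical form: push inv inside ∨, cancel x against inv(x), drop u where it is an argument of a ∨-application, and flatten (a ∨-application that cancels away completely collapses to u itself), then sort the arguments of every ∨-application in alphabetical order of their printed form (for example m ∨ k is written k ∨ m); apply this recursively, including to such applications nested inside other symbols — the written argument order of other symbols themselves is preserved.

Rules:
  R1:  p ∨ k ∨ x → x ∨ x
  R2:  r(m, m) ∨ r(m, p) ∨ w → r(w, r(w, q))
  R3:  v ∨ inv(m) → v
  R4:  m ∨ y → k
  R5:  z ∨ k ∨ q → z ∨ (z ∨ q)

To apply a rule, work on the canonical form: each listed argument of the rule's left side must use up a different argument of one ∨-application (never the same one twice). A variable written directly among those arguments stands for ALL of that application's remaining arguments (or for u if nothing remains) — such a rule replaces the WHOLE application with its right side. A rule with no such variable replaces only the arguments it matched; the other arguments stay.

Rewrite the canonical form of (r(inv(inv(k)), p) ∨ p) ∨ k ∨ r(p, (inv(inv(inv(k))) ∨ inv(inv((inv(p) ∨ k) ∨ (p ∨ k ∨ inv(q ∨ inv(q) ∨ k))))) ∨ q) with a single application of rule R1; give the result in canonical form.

Canonical form:  k ∨ p ∨ r(k, p) ∨ r(p, q)
R1 matches:  uses k, p;  x := r(k, p) ∨ r(p, q)
The variable takes the whole remainder — replace the entire application.
New term:  r(k, p) ∨ r(k, p) ∨ r(p, q) ∨ r(p, q)

Answer: r(k, p) ∨ r(k, p) ∨ r(p, q) ∨ r(p, q)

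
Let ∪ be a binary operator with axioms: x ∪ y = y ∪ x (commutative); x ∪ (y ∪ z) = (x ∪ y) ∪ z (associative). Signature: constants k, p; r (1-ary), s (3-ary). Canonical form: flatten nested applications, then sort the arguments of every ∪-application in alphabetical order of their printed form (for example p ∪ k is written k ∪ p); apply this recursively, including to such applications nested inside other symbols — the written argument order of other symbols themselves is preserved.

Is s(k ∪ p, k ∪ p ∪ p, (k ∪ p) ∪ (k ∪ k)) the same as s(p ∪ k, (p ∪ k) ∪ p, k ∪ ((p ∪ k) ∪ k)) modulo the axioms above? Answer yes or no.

Answer: yes — both canonical forms are s(k ∪ p, k ∪ p ∪ p, k ∪ k ∪ k ∪ p)

Derivation:
Left:  s(k ∪ p, k ∪ p ∪ p, (k ∪ p) ∪ (k ∪ k))
  Focus inside:  (k ∪ p) ∪ (k ∪ k)
  Flatten:  k ∪ p ∪ k ∪ k
  Sort arguments:  k ∪ k ∪ k ∪ p
  Rebuild:  s(k ∪ p, k ∪ p ∪ p, k ∪ k ∪ k ∪ p)
Right:  s(p ∪ k, (p ∪ k) ∪ p, k ∪ ((p ∪ k) ∪ k))
  Work inside:  k ∪ ((p ∪ k) ∪ k)
  Flatten:  k ∪ p ∪ k ∪ k
  Sort:  k ∪ k ∪ k ∪ p
  Rebuild:  s(k ∪ p, k ∪ p ∪ p, k ∪ k ∪ k ∪ p)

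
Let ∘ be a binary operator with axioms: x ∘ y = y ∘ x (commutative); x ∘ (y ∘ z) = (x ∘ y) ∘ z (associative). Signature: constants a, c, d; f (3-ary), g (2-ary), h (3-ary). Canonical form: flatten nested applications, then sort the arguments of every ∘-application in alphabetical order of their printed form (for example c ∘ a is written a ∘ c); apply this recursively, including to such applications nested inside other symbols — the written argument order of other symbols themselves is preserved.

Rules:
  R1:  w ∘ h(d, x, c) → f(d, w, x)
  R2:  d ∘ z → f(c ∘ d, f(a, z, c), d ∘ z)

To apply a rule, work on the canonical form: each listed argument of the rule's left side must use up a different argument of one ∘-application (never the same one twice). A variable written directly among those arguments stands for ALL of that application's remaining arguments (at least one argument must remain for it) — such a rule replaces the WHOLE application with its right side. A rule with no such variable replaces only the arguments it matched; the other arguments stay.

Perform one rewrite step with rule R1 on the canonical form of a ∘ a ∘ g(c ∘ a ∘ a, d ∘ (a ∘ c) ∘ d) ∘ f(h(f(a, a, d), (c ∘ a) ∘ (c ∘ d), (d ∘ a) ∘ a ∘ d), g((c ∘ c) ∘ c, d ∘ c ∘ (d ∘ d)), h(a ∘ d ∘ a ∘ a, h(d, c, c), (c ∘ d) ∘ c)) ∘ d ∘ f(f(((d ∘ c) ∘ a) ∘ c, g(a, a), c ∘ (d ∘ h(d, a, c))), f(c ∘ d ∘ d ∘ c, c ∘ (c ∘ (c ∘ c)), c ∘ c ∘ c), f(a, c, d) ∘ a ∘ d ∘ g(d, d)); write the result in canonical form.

Answer: a ∘ a ∘ d ∘ f(f(a ∘ c ∘ c ∘ d, g(a, a), f(d, c ∘ d, a)), f(c ∘ c ∘ d ∘ d, c ∘ c ∘ c ∘ c, c ∘ c ∘ c), a ∘ d ∘ f(a, c, d) ∘ g(d, d)) ∘ f(h(f(a, a, d), a ∘ c ∘ c ∘ d, a ∘ a ∘ d ∘ d), g(c ∘ c ∘ c, c ∘ d ∘ d ∘ d), h(a ∘ a ∘ a ∘ d, h(d, c, c), c ∘ c ∘ d)) ∘ g(a ∘ a ∘ c, a ∘ c ∘ d ∘ d)

Derivation:
Canonical form:  a ∘ a ∘ d ∘ f(f(a ∘ c ∘ c ∘ d, g(a, a), c ∘ d ∘ h(d, a, c)), f(c ∘ c ∘ d ∘ d, c ∘ c ∘ c ∘ c, c ∘ c ∘ c), a ∘ d ∘ f(a, c, d) ∘ g(d, d)) ∘ f(h(f(a, a, d), a ∘ c ∘ c ∘ d, a ∘ a ∘ d ∘ d), g(c ∘ c ∘ c, c ∘ d ∘ d ∘ d), h(a ∘ a ∘ a ∘ d, h(d, c, c), c ∘ c ∘ d)) ∘ g(a ∘ a ∘ c, a ∘ c ∘ d ∘ d)
Apply R1:  consuming h(d, a, c);  w := c ∘ d, x := a
The variable takes the whole remainder — replace the entire application.
Giving:  a ∘ a ∘ d ∘ f(f(a ∘ c ∘ c ∘ d, g(a, a), f(d, c ∘ d, a)), f(c ∘ c ∘ d ∘ d, c ∘ c ∘ c ∘ c, c ∘ c ∘ c), a ∘ d ∘ f(a, c, d) ∘ g(d, d)) ∘ f(h(f(a, a, d), a ∘ c ∘ c ∘ d, a ∘ a ∘ d ∘ d), g(c ∘ c ∘ c, c ∘ d ∘ d ∘ d), h(a ∘ a ∘ a ∘ d, h(d, c, c), c ∘ c ∘ d)) ∘ g(a ∘ a ∘ c, a ∘ c ∘ d ∘ d)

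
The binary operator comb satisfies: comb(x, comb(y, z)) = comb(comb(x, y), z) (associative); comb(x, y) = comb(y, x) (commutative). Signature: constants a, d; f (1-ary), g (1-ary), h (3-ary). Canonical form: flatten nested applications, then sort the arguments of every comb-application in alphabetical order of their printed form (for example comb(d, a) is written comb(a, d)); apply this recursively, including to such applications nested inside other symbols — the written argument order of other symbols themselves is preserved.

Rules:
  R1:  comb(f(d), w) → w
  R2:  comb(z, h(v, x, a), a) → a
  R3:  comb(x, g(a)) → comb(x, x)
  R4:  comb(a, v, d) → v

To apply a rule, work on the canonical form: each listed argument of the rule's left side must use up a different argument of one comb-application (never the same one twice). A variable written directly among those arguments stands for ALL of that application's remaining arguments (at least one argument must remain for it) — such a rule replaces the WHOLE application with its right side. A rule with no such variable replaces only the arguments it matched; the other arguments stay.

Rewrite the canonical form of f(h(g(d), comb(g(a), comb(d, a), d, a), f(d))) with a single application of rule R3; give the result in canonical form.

Canonical form:  f(h(g(d), comb(a, a, d, d, g(a)), f(d)))
R3 matches:  uses g(a);  x := comb(a, a, d, d)
Every leftover argument binds to the variable; the entire application is replaced.
New term:  f(h(g(d), comb(a, a, a, a, d, d, d, d), f(d)))

Answer: f(h(g(d), comb(a, a, a, a, d, d, d, d), f(d)))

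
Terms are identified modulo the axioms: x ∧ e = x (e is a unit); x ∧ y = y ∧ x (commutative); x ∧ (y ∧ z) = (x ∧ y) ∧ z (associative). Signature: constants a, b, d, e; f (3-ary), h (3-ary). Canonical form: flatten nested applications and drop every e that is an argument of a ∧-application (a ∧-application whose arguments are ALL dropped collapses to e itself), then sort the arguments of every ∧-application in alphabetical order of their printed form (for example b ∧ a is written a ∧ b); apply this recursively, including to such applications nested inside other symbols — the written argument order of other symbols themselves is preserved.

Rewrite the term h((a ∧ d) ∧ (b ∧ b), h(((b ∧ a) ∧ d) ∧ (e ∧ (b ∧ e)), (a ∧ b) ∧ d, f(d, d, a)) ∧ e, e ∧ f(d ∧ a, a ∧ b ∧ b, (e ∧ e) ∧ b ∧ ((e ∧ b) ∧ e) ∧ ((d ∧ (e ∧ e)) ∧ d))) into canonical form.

Answer: h(a ∧ b ∧ b ∧ d, h(a ∧ b ∧ b ∧ d, a ∧ b ∧ d, f(d, d, a)), f(a ∧ d, a ∧ b ∧ b, b ∧ b ∧ d ∧ d))

Derivation:
Focus inside:  e ∧ f(d ∧ a, a ∧ b ∧ b, (e ∧ e) ∧ b ∧ ((e ∧ b) ∧ e) ∧ ((d ∧ (e ∧ e)) ∧ d))
Canonicalize subterm:  f(d ∧ a, a ∧ b ∧ b, (e ∧ e) ∧ b ∧ ((e ∧ b) ∧ e) ∧ ((d ∧ (e ∧ e)) ∧ d))  →  f(a ∧ d, a ∧ b ∧ b, b ∧ b ∧ d ∧ d)
Units out:  drop e
Sort:  f(a ∧ d, a ∧ b ∧ b, b ∧ b ∧ d ∧ d)
Put back:  h(a ∧ b ∧ b ∧ d, h(a ∧ b ∧ b ∧ d, a ∧ b ∧ d, f(d, d, a)), f(a ∧ d, a ∧ b ∧ b, b ∧ b ∧ d ∧ d))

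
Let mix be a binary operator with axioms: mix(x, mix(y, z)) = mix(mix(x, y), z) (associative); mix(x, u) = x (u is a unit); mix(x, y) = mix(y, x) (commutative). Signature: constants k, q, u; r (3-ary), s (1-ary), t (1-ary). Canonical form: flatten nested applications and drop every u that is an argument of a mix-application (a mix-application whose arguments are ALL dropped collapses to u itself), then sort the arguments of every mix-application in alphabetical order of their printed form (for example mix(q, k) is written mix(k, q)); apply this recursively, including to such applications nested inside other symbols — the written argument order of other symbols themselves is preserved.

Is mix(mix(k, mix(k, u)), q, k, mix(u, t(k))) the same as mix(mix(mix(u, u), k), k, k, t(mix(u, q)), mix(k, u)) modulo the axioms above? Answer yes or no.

Left:  mix(mix(k, mix(k, u)), q, k, mix(u, t(k)))
  Merge nested applications:  mix(k, k, u, q, k, u, t(k))
  Units out:  drop u (×2)
  Sort:  mix(k, k, k, q, t(k))
Right:  mix(mix(mix(u, u), k), k, k, t(mix(u, q)), mix(k, u))
  Flatten:  mix(u, u, k, k, k, t(mix(u, q)), k, u)
  Inside:  t(mix(u, q))  →  t(q)
  Units out:  drop u (×3)
  Sort arguments:  mix(k, k, k, k, t(q))

Answer: no — mix(k, k, k, q, t(k)) vs mix(k, k, k, k, t(q))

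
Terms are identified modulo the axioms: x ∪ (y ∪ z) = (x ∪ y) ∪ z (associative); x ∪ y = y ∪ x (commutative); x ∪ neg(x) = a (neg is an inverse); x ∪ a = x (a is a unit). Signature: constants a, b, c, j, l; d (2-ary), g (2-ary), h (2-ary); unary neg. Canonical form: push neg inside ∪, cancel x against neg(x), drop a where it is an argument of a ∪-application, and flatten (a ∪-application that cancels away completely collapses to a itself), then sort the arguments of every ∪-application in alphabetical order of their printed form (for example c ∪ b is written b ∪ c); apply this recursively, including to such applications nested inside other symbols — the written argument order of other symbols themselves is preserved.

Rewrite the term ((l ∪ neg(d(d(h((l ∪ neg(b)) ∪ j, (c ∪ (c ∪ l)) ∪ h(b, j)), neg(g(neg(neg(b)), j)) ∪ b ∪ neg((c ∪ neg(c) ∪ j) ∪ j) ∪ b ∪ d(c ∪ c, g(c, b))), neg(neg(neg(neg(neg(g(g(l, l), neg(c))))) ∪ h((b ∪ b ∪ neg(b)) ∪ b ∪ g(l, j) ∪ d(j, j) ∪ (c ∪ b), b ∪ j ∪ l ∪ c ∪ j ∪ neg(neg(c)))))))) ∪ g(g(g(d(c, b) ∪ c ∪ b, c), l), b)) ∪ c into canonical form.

Push neg inside:  distribute neg over ∪ and collapse double neg
Combine occurrences:  l ∪ neg(d(d(h(j ∪ l ∪ neg(b), c ∪ c ∪ h(b, j) ∪ l), b ∪ b ∪ d(c ∪ c, g(c, b)) ∪ neg(g(b, j)) ∪ neg(j) ∪ neg(j)), h(b ∪ b ∪ b ∪ c ∪ d(j, j) ∪ g(l, j), b ∪ c ∪ c ∪ j ∪ j ∪ l) ∪ neg(g(g(l, l), neg(c))))) ∪ g(g(g(b ∪ c ∪ d(c, b), c), l), b) ∪ c
Sort:  c ∪ g(g(g(b ∪ c ∪ d(c, b), c), l), b) ∪ l ∪ neg(d(d(h(j ∪ l ∪ neg(b), c ∪ c ∪ h(b, j) ∪ l), b ∪ b ∪ d(c ∪ c, g(c, b)) ∪ neg(g(b, j)) ∪ neg(j) ∪ neg(j)), h(b ∪ b ∪ b ∪ c ∪ d(j, j) ∪ g(l, j), b ∪ c ∪ c ∪ j ∪ j ∪ l) ∪ neg(g(g(l, l), neg(c)))))

Answer: c ∪ g(g(g(b ∪ c ∪ d(c, b), c), l), b) ∪ l ∪ neg(d(d(h(j ∪ l ∪ neg(b), c ∪ c ∪ h(b, j) ∪ l), b ∪ b ∪ d(c ∪ c, g(c, b)) ∪ neg(g(b, j)) ∪ neg(j) ∪ neg(j)), h(b ∪ b ∪ b ∪ c ∪ d(j, j) ∪ g(l, j), b ∪ c ∪ c ∪ j ∪ j ∪ l) ∪ neg(g(g(l, l), neg(c)))))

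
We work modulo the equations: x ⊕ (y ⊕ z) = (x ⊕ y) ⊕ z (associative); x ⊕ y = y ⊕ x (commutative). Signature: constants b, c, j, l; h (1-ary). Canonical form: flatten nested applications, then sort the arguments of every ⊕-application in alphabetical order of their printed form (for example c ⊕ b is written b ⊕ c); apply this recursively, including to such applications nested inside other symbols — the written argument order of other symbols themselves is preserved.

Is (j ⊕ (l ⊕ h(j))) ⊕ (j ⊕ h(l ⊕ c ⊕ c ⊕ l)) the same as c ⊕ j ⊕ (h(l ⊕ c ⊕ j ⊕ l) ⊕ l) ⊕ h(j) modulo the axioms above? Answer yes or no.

Left:  (j ⊕ (l ⊕ h(j))) ⊕ (j ⊕ h(l ⊕ c ⊕ c ⊕ l))
  Merge nested applications:  j ⊕ l ⊕ h(j) ⊕ j ⊕ h(l ⊕ c ⊕ c ⊕ l)
  Canonicalize subterm:  h(l ⊕ c ⊕ c ⊕ l)  →  h(c ⊕ c ⊕ l ⊕ l)
  Sort arguments:  h(c ⊕ c ⊕ l ⊕ l) ⊕ h(j) ⊕ j ⊕ j ⊕ l
Right:  c ⊕ j ⊕ (h(l ⊕ c ⊕ j ⊕ l) ⊕ l) ⊕ h(j)
  Flatten:  c ⊕ j ⊕ h(l ⊕ c ⊕ j ⊕ l) ⊕ l ⊕ h(j)
  Inside:  h(l ⊕ c ⊕ j ⊕ l)  →  h(c ⊕ j ⊕ l ⊕ l)
  Sort:  c ⊕ h(c ⊕ j ⊕ l ⊕ l) ⊕ h(j) ⊕ j ⊕ l

Answer: no — h(c ⊕ c ⊕ l ⊕ l) ⊕ h(j) ⊕ j ⊕ j ⊕ l vs c ⊕ h(c ⊕ j ⊕ l ⊕ l) ⊕ h(j) ⊕ j ⊕ l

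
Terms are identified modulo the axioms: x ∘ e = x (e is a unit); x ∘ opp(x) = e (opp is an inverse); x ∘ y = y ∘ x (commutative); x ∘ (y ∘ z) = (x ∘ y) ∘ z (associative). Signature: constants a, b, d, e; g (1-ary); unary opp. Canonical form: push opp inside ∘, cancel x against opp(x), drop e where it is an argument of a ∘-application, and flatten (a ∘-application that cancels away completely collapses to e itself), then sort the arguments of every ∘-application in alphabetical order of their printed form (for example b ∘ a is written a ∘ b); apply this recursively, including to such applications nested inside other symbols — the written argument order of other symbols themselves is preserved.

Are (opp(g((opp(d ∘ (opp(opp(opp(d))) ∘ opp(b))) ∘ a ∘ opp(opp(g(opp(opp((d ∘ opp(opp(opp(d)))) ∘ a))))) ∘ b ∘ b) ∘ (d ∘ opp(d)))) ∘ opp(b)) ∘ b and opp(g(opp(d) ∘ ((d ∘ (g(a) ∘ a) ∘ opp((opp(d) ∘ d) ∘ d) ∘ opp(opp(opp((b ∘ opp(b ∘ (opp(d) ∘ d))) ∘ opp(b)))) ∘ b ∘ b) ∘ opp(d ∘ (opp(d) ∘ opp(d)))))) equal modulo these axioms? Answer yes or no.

Answer: yes — both canonical forms are opp(g(a ∘ b ∘ b ∘ b ∘ g(a)))

Derivation:
Left:  (opp(g((opp(d ∘ (opp(opp(opp(d))) ∘ opp(b))) ∘ a ∘ opp(opp(g(opp(opp((d ∘ opp(opp(opp(d)))) ∘ a))))) ∘ b ∘ b) ∘ (d ∘ opp(d)))) ∘ opp(b)) ∘ b
  Push opp inside:  distribute opp over ∘ and collapse double opp
  Cancel inverse pairs:  b cancels
  Collect terms:  opp(g(a ∘ b ∘ b ∘ b ∘ g(a)))
Right:  opp(g(opp(d) ∘ ((d ∘ (g(a) ∘ a) ∘ opp((opp(d) ∘ d) ∘ d) ∘ opp(opp(opp((b ∘ opp(b ∘ (opp(d) ∘ d))) ∘ opp(b)))) ∘ b ∘ b) ∘ opp(d ∘ (opp(d) ∘ opp(d))))))
  Push opp inside:  distribute opp over ∘ and collapse double opp
  Collect:  opp(g(a ∘ b ∘ b ∘ b ∘ g(a)))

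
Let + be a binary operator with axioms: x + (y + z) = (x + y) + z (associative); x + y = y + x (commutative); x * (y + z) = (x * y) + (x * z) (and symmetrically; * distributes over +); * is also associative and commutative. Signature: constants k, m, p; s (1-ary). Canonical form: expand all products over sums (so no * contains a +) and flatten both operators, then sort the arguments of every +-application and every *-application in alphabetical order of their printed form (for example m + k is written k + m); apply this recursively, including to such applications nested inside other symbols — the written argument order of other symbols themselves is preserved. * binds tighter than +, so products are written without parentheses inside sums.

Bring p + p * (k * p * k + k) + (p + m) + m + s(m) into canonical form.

Expand:  p + k * k * p * p + k * p + p + m + m + s(m)
Sort:  k * k * p * p + k * p + m + m + p + p + s(m)

Answer: k * k * p * p + k * p + m + m + p + p + s(m)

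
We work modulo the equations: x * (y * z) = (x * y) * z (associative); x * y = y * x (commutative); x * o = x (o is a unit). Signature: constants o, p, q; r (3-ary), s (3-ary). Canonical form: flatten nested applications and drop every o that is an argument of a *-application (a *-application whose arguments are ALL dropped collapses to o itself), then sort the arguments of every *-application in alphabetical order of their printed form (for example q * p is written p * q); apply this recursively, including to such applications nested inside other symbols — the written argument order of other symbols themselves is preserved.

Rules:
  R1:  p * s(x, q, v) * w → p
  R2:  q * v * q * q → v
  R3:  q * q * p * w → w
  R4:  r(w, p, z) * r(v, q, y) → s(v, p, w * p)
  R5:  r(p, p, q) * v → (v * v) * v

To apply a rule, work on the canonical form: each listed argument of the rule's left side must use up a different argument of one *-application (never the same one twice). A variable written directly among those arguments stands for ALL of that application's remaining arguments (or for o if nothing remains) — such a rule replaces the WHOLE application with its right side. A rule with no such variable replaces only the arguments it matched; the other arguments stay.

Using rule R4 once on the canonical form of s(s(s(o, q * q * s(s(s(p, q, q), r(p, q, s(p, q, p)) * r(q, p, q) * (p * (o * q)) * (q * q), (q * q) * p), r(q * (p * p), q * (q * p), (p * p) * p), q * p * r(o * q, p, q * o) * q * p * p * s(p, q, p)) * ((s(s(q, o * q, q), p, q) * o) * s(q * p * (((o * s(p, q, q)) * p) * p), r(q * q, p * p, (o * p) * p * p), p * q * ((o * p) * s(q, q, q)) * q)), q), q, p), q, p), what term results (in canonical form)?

Answer: s(s(s(o, q * q * s(p * p * p * q * s(p, q, q), r(q * q, p * p, p * p * p), p * p * q * q * s(q, q, q)) * s(s(q, q, q), p, q) * s(s(s(p, q, q), p * q * q * q * s(p, p, p * q), p * q * q), r(p * p * q, p * q * q, p * p * p), p * p * p * q * q * r(q, p, q) * s(p, q, p)), q), q, p), q, p)

Derivation:
Canonical form:  s(s(s(o, q * q * s(p * p * p * q * s(p, q, q), r(q * q, p * p, p * p * p), p * p * q * q * s(q, q, q)) * s(s(q, q, q), p, q) * s(s(s(p, q, q), p * q * q * q * r(p, q, s(p, q, p)) * r(q, p, q), p * q * q), r(p * p * q, p * q * q, p * p * p), p * p * p * q * q * r(q, p, q) * s(p, q, p)), q), q, p), q, p)
Apply R4:  consuming r(p, q, s(p, q, p)), r(q, p, q);  v := p, w := q, y := s(p, q, p), z := q
Result:  s(s(s(o, q * q * s(p * p * p * q * s(p, q, q), r(q * q, p * p, p * p * p), p * p * q * q * s(q, q, q)) * s(s(q, q, q), p, q) * s(s(s(p, q, q), p * q * q * q * s(p, p, p * q), p * q * q), r(p * p * q, p * q * q, p * p * p), p * p * p * q * q * r(q, p, q) * s(p, q, p)), q), q, p), q, p)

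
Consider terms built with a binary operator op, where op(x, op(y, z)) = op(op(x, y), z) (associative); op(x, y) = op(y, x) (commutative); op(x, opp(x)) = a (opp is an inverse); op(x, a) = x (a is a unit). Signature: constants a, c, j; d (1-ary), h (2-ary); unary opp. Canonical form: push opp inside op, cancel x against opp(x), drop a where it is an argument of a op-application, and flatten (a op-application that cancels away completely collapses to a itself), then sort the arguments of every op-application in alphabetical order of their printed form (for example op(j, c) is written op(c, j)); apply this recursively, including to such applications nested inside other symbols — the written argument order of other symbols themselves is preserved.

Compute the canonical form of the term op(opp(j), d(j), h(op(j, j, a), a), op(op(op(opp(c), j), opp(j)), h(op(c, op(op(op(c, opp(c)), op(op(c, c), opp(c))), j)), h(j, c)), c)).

Cancel:  c cancels
Collect:  op(opp(j), d(j), h(op(j, j), a), h(op(c, c, j), h(j, c)))
Sort arguments:  op(d(j), h(op(c, c, j), h(j, c)), h(op(j, j), a), opp(j))

Answer: op(d(j), h(op(c, c, j), h(j, c)), h(op(j, j), a), opp(j))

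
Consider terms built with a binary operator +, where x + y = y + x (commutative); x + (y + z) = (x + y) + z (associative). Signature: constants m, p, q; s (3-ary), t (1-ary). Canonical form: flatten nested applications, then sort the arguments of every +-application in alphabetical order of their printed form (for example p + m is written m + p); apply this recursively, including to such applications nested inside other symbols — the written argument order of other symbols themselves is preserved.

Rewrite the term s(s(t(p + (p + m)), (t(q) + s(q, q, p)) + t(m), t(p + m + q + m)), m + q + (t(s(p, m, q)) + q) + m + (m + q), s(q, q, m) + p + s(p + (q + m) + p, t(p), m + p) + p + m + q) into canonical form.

Work inside:  s(q, q, m) + p + s(p + (q + m) + p, t(p), m + p) + p + m + q
Canonicalize subterm:  s(p + (q + m) + p, t(p), m + p)  →  s(m + p + p + q, t(p), m + p)
Sort arguments:  m + p + p + q + s(m + p + p + q, t(p), m + p) + s(q, q, m)
Rebuild:  s(s(t(m + p + p), s(q, q, p) + t(m) + t(q), t(m + m + p + q)), m + m + m + q + q + q + t(s(p, m, q)), m + p + p + q + s(m + p + p + q, t(p), m + p) + s(q, q, m))

Answer: s(s(t(m + p + p), s(q, q, p) + t(m) + t(q), t(m + m + p + q)), m + m + m + q + q + q + t(s(p, m, q)), m + p + p + q + s(m + p + p + q, t(p), m + p) + s(q, q, m))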